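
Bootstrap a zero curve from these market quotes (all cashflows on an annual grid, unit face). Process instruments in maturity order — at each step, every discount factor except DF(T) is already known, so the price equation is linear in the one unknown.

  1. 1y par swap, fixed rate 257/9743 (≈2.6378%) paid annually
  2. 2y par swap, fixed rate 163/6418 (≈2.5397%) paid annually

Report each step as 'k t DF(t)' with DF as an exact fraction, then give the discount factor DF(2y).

1 1 9743/10000
2 2 9511/10000
DF(2y) = 9511/10000 ≈ 0.951100

step 1 [1y] swap r/1=257/9743: DF=(1 − 257/9743·(0))/(1+257/9743) = 9743/10000 ≈ 0.974300
step 2 [2y] swap r/1=163/6418: DF=(1 − 163/6418·(0.974300))/(1+163/6418) = 9511/10000 ≈ 0.951100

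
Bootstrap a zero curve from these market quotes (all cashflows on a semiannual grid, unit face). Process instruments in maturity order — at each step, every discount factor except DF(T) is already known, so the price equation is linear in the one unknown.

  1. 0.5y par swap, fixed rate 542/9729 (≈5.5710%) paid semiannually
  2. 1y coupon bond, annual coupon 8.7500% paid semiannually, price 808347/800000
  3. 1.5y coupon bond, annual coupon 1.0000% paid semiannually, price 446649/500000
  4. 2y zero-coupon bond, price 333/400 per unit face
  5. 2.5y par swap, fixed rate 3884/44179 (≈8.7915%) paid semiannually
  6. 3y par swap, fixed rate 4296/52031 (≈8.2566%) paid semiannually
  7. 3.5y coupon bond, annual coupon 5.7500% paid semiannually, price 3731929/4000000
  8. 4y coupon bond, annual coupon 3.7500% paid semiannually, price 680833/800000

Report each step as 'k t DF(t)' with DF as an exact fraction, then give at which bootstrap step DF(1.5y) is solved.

step 1 [0.5y] swap r/2=271/9729: DF=(1 − 271/9729·(0))/(1+271/9729) = 9729/10000 ≈ 0.972900
step 2 [1y] bond c/2=7/160: DF=(808347/800000 − 7/160·(0.972900))/(1+7/160) = 9273/10000 ≈ 0.927300
step 3 [1.5y] bond c/2=1/200: DF=(446649/500000 − 1/200·(0.972900+0.927300))/(1+1/200) = 4397/5000 ≈ 0.879400
step 4 [2y] zero: DF = P = 333/400 ≈ 0.832500
step 5 [2.5y] swap r/2=1942/44179: DF=(1 − 1942/44179·(0.972900+0.927300+0.879400+0.832500))/(1+1942/44179) = 4029/5000 ≈ 0.805800
step 6 [3y] swap r/2=2148/52031: DF=(1 − 2148/52031·(0.972900+0.927300+0.879400+0.832500+0.805800))/(1+2148/52031) = 1963/2500 ≈ 0.785200
step 7 [3.5y] bond c/2=23/800: DF=(3731929/4000000 − 23/800·(0.972900+0.927300+0.879400+0.832500+0.805800+0.785200))/(1+23/800) = 1523/2000 ≈ 0.761500
step 8 [4y] bond c/2=3/160: DF=(680833/800000 − 3/160·(0.972900+0.927300+0.879400+0.832500+0.805800+0.785200+0.761500))/(1+3/160) = 907/1250 ≈ 0.725600

1 1/2 9729/10000
2 1 9273/10000
3 3/2 4397/5000
4 2 333/400
5 5/2 4029/5000
6 3 1963/2500
7 7/2 1523/2000
8 4 907/1250
DF(1.5y) is solved at step 3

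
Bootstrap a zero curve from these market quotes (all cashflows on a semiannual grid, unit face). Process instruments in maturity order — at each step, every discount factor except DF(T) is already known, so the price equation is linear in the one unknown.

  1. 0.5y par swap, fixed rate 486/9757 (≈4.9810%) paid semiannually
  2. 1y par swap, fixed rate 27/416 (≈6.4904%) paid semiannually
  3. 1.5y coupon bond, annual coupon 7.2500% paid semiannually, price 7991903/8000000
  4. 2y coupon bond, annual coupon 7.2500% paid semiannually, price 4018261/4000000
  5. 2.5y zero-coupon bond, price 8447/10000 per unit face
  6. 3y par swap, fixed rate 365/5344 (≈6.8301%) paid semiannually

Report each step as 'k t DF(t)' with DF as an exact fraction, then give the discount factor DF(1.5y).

step 1 [0.5y] swap r/2=243/9757: DF=(1 − 243/9757·(0))/(1+243/9757) = 9757/10000 ≈ 0.975700
step 2 [1y] swap r/2=27/832: DF=(1 − 27/832·(0.975700))/(1+27/832) = 9379/10000 ≈ 0.937900
step 3 [1.5y] bond c/2=29/800: DF=(7991903/8000000 − 29/800·(0.975700+0.937900))/(1+29/800) = 8971/10000 ≈ 0.897100
step 4 [2y] bond c/2=29/800: DF=(4018261/4000000 − 29/800·(0.975700+0.937900+0.897100))/(1+29/800) = 8711/10000 ≈ 0.871100
step 5 [2.5y] zero: DF = P = 8447/10000 ≈ 0.844700
step 6 [3y] swap r/2=365/10688: DF=(1 − 365/10688·(0.975700+0.937900+0.897100+0.871100+0.844700))/(1+365/10688) = 327/400 ≈ 0.817500

1 1/2 9757/10000
2 1 9379/10000
3 3/2 8971/10000
4 2 8711/10000
5 5/2 8447/10000
6 3 327/400
DF(1.5y) = 8971/10000 ≈ 0.897100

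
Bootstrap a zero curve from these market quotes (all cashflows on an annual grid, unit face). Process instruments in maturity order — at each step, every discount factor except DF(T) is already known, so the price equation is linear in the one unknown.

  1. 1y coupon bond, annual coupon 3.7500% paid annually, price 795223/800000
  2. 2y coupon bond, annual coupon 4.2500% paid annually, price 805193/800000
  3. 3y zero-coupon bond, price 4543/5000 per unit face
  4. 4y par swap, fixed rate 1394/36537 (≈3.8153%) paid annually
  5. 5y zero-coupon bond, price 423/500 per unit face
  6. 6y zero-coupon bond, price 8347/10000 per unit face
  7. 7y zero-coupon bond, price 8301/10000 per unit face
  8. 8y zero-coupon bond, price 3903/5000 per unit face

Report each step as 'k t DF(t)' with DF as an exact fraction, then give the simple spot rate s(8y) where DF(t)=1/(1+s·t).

step 1 [1y] bond c/1=3/80: DF=(795223/800000 − 3/80·(0))/(1+3/80) = 9581/10000 ≈ 0.958100
step 2 [2y] bond c/1=17/400: DF=(805193/800000 − 17/400·(0.958100))/(1+17/400) = 579/625 ≈ 0.926400
step 3 [3y] zero: DF = P = 4543/5000 ≈ 0.908600
step 4 [4y] swap r/1=1394/36537: DF=(1 − 1394/36537·(0.958100+0.926400+0.908600))/(1+1394/36537) = 4303/5000 ≈ 0.860600
step 5 [5y] zero: DF = P = 423/500 ≈ 0.846000
step 6 [6y] zero: DF = P = 8347/10000 ≈ 0.834700
step 7 [7y] zero: DF = P = 8301/10000 ≈ 0.830100
step 8 [8y] zero: DF = P = 3903/5000 ≈ 0.780600

1 1 9581/10000
2 2 579/625
3 3 4543/5000
4 4 4303/5000
5 5 423/500
6 6 8347/10000
7 7 8301/10000
8 8 3903/5000
s(8y) = (1/(3903/5000) − 1)/(8) = 1097/31224 ≈ 3.5133%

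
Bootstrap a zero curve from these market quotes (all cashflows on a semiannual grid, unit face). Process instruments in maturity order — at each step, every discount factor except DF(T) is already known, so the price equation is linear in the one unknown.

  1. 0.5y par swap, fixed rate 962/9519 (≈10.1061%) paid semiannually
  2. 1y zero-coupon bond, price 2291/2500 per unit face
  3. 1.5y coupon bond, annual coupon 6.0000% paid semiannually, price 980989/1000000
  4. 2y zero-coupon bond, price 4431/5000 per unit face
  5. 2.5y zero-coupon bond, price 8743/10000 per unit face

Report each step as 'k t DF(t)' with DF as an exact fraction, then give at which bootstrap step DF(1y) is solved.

1 1/2 9519/10000
2 1 2291/2500
3 3/2 449/500
4 2 4431/5000
5 5/2 8743/10000
DF(1y) is solved at step 2

step 1 [0.5y] swap r/2=481/9519: DF=(1 − 481/9519·(0))/(1+481/9519) = 9519/10000 ≈ 0.951900
step 2 [1y] zero: DF = P = 2291/2500 ≈ 0.916400
step 3 [1.5y] bond c/2=3/100: DF=(980989/1000000 − 3/100·(0.951900+0.916400))/(1+3/100) = 449/500 ≈ 0.898000
step 4 [2y] zero: DF = P = 4431/5000 ≈ 0.886200
step 5 [2.5y] zero: DF = P = 8743/10000 ≈ 0.874300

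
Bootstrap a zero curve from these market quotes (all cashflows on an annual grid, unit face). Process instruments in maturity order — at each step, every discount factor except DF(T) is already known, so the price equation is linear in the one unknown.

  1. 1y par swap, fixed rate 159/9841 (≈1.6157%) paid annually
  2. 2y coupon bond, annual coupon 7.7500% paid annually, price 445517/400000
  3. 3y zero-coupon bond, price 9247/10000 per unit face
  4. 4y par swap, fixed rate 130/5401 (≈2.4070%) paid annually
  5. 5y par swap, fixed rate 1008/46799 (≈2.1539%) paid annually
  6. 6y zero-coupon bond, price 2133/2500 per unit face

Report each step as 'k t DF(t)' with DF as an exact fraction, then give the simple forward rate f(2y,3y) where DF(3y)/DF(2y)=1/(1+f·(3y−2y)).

step 1 [1y] swap r/1=159/9841: DF=(1 − 159/9841·(0))/(1+159/9841) = 9841/10000 ≈ 0.984100
step 2 [2y] bond c/1=31/400: DF=(445517/400000 − 31/400·(0.984100))/(1+31/400) = 9629/10000 ≈ 0.962900
step 3 [3y] zero: DF = P = 9247/10000 ≈ 0.924700
step 4 [4y] swap r/1=130/5401: DF=(1 − 130/5401·(0.984100+0.962900+0.924700))/(1+130/5401) = 909/1000 ≈ 0.909000
step 5 [5y] swap r/1=1008/46799: DF=(1 − 1008/46799·(0.984100+0.962900+0.924700+0.909000))/(1+1008/46799) = 562/625 ≈ 0.899200
step 6 [6y] zero: DF = P = 2133/2500 ≈ 0.853200

1 1 9841/10000
2 2 9629/10000
3 3 9247/10000
4 4 909/1000
5 5 562/625
6 6 2133/2500
f(2y,3y) = ((9629/10000)/(9247/10000) − 1)/(1) = 382/9247 ≈ 4.1311%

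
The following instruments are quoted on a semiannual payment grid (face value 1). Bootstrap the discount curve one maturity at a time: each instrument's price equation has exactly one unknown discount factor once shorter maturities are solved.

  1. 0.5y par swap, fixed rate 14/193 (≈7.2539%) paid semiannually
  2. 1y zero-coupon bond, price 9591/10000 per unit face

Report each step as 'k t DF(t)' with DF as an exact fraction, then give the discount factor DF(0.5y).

step 1 [0.5y] swap r/2=7/193: DF=(1 − 7/193·(0))/(1+7/193) = 193/200 ≈ 0.965000
step 2 [1y] zero: DF = P = 9591/10000 ≈ 0.959100

1 1/2 193/200
2 1 9591/10000
DF(0.5y) = 193/200 ≈ 0.965000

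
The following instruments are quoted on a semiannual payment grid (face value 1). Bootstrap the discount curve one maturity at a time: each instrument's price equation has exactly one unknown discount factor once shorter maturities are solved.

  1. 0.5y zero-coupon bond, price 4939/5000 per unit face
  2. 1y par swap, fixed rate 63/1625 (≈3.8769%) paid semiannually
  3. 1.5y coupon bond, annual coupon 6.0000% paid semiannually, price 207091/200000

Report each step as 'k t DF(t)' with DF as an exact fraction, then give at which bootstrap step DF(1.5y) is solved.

1 1/2 4939/5000
2 1 4811/5000
3 3/2 1897/2000
DF(1.5y) is solved at step 3

step 1 [0.5y] zero: DF = P = 4939/5000 ≈ 0.987800
step 2 [1y] swap r/2=63/3250: DF=(1 − 63/3250·(0.987800))/(1+63/3250) = 4811/5000 ≈ 0.962200
step 3 [1.5y] bond c/2=3/100: DF=(207091/200000 − 3/100·(0.987800+0.962200))/(1+3/100) = 1897/2000 ≈ 0.948500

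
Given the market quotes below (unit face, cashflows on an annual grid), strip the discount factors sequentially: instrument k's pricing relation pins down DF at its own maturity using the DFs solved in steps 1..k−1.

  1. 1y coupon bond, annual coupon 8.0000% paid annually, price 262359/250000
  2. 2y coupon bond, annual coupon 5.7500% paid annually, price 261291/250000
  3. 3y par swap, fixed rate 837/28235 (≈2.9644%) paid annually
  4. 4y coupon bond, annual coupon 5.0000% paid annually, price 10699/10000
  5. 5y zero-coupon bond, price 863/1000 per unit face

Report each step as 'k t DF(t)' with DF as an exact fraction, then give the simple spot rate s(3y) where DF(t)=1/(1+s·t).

step 1 [1y] bond c/1=2/25: DF=(262359/250000 − 2/25·(0))/(1+2/25) = 9717/10000 ≈ 0.971700
step 2 [2y] bond c/1=23/400: DF=(261291/250000 − 23/400·(0.971700))/(1+23/400) = 1871/2000 ≈ 0.935500
step 3 [3y] swap r/1=837/28235: DF=(1 − 837/28235·(0.971700+0.935500))/(1+837/28235) = 9163/10000 ≈ 0.916300
step 4 [4y] bond c/1=1/20: DF=(10699/10000 − 1/20·(0.971700+0.935500+0.916300))/(1+1/20) = 1769/2000 ≈ 0.884500
step 5 [5y] zero: DF = P = 863/1000 ≈ 0.863000

1 1 9717/10000
2 2 1871/2000
3 3 9163/10000
4 4 1769/2000
5 5 863/1000
s(3y) = (1/(9163/10000) − 1)/(3) = 279/9163 ≈ 3.0449%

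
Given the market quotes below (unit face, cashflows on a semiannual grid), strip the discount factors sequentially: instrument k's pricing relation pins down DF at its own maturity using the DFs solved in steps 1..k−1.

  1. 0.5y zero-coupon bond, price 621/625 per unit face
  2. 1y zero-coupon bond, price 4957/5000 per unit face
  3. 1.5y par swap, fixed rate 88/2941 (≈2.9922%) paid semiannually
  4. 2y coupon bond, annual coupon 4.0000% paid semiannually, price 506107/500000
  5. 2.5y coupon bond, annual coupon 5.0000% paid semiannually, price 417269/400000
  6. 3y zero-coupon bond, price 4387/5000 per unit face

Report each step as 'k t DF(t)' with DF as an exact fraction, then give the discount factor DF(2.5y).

1 1/2 621/625
2 1 4957/5000
3 3/2 239/250
4 2 9347/10000
5 5/2 577/625
6 3 4387/5000
DF(2.5y) = 577/625 ≈ 0.923200

step 1 [0.5y] zero: DF = P = 621/625 ≈ 0.993600
step 2 [1y] zero: DF = P = 4957/5000 ≈ 0.991400
step 3 [1.5y] swap r/2=44/2941: DF=(1 − 44/2941·(0.993600+0.991400))/(1+44/2941) = 239/250 ≈ 0.956000
step 4 [2y] bond c/2=1/50: DF=(506107/500000 − 1/50·(0.993600+0.991400+0.956000))/(1+1/50) = 9347/10000 ≈ 0.934700
step 5 [2.5y] bond c/2=1/40: DF=(417269/400000 − 1/40·(0.993600+0.991400+0.956000+0.934700))/(1+1/40) = 577/625 ≈ 0.923200
step 6 [3y] zero: DF = P = 4387/5000 ≈ 0.877400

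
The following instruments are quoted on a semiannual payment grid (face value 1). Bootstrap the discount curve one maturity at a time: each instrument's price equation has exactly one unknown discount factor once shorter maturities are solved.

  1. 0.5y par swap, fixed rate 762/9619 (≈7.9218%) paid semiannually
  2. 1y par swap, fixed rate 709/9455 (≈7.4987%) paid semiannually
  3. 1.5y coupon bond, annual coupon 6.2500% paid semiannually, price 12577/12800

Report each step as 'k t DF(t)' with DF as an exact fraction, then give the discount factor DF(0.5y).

step 1 [0.5y] swap r/2=381/9619: DF=(1 − 381/9619·(0))/(1+381/9619) = 9619/10000 ≈ 0.961900
step 2 [1y] swap r/2=709/18910: DF=(1 − 709/18910·(0.961900))/(1+709/18910) = 9291/10000 ≈ 0.929100
step 3 [1.5y] bond c/2=1/32: DF=(12577/12800 − 1/32·(0.961900+0.929100))/(1+1/32) = 1791/2000 ≈ 0.895500

1 1/2 9619/10000
2 1 9291/10000
3 3/2 1791/2000
DF(0.5y) = 9619/10000 ≈ 0.961900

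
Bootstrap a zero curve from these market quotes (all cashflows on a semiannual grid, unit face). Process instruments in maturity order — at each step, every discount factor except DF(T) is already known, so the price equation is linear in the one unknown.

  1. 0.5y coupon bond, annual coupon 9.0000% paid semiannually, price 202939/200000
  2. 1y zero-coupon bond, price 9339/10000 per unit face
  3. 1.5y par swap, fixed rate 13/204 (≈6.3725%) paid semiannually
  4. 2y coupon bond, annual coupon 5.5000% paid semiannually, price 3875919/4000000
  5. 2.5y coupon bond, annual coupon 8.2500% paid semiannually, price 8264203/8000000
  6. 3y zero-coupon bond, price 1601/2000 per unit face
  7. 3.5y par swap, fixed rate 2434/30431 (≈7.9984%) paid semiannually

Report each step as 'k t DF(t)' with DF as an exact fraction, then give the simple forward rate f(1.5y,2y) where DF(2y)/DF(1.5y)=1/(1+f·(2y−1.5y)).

step 1 [0.5y] bond c/2=9/200: DF=(202939/200000 − 9/200·(0))/(1+9/200) = 971/1000 ≈ 0.971000
step 2 [1y] zero: DF = P = 9339/10000 ≈ 0.933900
step 3 [1.5y] swap r/2=13/408: DF=(1 − 13/408·(0.971000+0.933900))/(1+13/408) = 9103/10000 ≈ 0.910300
step 4 [2y] bond c/2=11/400: DF=(3875919/4000000 − 11/400·(0.971000+0.933900+0.910300))/(1+11/400) = 8677/10000 ≈ 0.867700
step 5 [2.5y] bond c/2=33/800: DF=(8264203/8000000 − 33/800·(0.971000+0.933900+0.910300+0.867700))/(1+33/800) = 4231/5000 ≈ 0.846200
step 6 [3y] zero: DF = P = 1601/2000 ≈ 0.800500
step 7 [3.5y] swap r/2=1217/30431: DF=(1 − 1217/30431·(0.971000+0.933900+0.910300+0.867700+0.846200+0.800500))/(1+1217/30431) = 3783/5000 ≈ 0.756600

1 1/2 971/1000
2 1 9339/10000
3 3/2 9103/10000
4 2 8677/10000
5 5/2 4231/5000
6 3 1601/2000
7 7/2 3783/5000
f(1.5y,2y) = ((9103/10000)/(8677/10000) − 1)/(1/2) = 852/8677 ≈ 9.8191%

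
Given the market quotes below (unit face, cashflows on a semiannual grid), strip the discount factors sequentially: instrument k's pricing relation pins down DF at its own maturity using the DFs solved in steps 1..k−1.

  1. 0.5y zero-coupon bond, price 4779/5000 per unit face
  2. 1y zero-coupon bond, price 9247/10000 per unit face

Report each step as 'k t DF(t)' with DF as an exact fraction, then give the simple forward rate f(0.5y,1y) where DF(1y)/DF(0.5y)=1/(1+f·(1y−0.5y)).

1 1/2 4779/5000
2 1 9247/10000
f(0.5y,1y) = ((4779/5000)/(9247/10000) − 1)/(1/2) = 622/9247 ≈ 6.7265%

step 1 [0.5y] zero: DF = P = 4779/5000 ≈ 0.955800
step 2 [1y] zero: DF = P = 9247/10000 ≈ 0.924700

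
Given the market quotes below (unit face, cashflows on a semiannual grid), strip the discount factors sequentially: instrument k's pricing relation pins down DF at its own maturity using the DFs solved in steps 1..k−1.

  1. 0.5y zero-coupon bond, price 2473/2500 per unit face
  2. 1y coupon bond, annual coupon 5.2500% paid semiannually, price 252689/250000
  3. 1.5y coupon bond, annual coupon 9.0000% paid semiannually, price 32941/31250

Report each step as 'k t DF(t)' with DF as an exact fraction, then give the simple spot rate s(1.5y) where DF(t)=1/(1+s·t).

1 1/2 2473/2500
2 1 2399/2500
3 3/2 578/625
s(1.5y) = (1/(578/625) − 1)/(3/2) = 47/867 ≈ 5.4210%

step 1 [0.5y] zero: DF = P = 2473/2500 ≈ 0.989200
step 2 [1y] bond c/2=21/800: DF=(252689/250000 − 21/800·(0.989200))/(1+21/800) = 2399/2500 ≈ 0.959600
step 3 [1.5y] bond c/2=9/200: DF=(32941/31250 − 9/200·(0.989200+0.959600))/(1+9/200) = 578/625 ≈ 0.924800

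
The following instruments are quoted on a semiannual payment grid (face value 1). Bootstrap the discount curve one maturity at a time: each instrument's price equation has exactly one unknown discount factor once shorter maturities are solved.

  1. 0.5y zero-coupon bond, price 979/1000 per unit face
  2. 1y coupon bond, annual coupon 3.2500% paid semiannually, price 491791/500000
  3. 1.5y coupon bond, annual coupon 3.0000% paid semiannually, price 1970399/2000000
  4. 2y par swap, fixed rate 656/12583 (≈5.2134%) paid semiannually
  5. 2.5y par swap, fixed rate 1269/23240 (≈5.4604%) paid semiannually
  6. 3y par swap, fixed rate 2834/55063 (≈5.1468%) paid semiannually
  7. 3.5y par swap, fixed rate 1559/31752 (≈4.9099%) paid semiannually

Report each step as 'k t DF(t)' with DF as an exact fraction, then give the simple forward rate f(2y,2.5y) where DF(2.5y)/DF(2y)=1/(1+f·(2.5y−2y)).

1 1/2 979/1000
2 1 4761/5000
3 3/2 9421/10000
4 2 1127/1250
5 5/2 8731/10000
6 3 8583/10000
7 7/2 8441/10000
f(2y,2.5y) = ((1127/1250)/(8731/10000) − 1)/(1/2) = 570/8731 ≈ 6.5285%

step 1 [0.5y] zero: DF = P = 979/1000 ≈ 0.979000
step 2 [1y] bond c/2=13/800: DF=(491791/500000 − 13/800·(0.979000))/(1+13/800) = 4761/5000 ≈ 0.952200
step 3 [1.5y] bond c/2=3/200: DF=(1970399/2000000 − 3/200·(0.979000+0.952200))/(1+3/200) = 9421/10000 ≈ 0.942100
step 4 [2y] swap r/2=328/12583: DF=(1 − 328/12583·(0.979000+0.952200+0.942100))/(1+328/12583) = 1127/1250 ≈ 0.901600
step 5 [2.5y] swap r/2=1269/46480: DF=(1 − 1269/46480·(0.979000+0.952200+0.942100+0.901600))/(1+1269/46480) = 8731/10000 ≈ 0.873100
step 6 [3y] swap r/2=1417/55063: DF=(1 − 1417/55063·(0.979000+0.952200+0.942100+0.901600+0.873100))/(1+1417/55063) = 8583/10000 ≈ 0.858300
step 7 [3.5y] swap r/2=1559/63504: DF=(1 − 1559/63504·(0.979000+0.952200+0.942100+0.901600+0.873100+0.858300))/(1+1559/63504) = 8441/10000 ≈ 0.844100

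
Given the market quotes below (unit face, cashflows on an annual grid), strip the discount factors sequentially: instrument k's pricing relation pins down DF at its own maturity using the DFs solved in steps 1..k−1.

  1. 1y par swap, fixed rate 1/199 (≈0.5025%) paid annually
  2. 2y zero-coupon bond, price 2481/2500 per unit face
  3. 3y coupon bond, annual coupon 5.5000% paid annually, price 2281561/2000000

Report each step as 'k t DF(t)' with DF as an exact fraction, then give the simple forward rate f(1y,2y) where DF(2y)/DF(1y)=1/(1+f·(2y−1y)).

step 1 [1y] swap r/1=1/199: DF=(1 − 1/199·(0))/(1+1/199) = 199/200 ≈ 0.995000
step 2 [2y] zero: DF = P = 2481/2500 ≈ 0.992400
step 3 [3y] bond c/1=11/200: DF=(2281561/2000000 − 11/200·(0.995000+0.992400))/(1+11/200) = 9777/10000 ≈ 0.977700

1 1 199/200
2 2 2481/2500
3 3 9777/10000
f(1y,2y) = ((199/200)/(2481/2500) − 1)/(1) = 13/4962 ≈ 0.2620%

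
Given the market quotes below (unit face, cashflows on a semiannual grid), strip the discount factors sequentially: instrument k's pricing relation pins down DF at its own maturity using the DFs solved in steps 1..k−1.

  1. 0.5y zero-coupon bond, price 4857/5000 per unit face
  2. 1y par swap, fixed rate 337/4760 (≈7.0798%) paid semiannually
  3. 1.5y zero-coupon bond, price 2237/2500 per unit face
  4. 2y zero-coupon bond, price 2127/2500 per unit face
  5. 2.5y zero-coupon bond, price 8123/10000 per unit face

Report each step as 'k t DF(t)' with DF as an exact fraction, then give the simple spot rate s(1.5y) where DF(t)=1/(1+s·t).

1 1/2 4857/5000
2 1 4663/5000
3 3/2 2237/2500
4 2 2127/2500
5 5/2 8123/10000
s(1.5y) = (1/(2237/2500) − 1)/(3/2) = 526/6711 ≈ 7.8379%

step 1 [0.5y] zero: DF = P = 4857/5000 ≈ 0.971400
step 2 [1y] swap r/2=337/9520: DF=(1 − 337/9520·(0.971400))/(1+337/9520) = 4663/5000 ≈ 0.932600
step 3 [1.5y] zero: DF = P = 2237/2500 ≈ 0.894800
step 4 [2y] zero: DF = P = 2127/2500 ≈ 0.850800
step 5 [2.5y] zero: DF = P = 8123/10000 ≈ 0.812300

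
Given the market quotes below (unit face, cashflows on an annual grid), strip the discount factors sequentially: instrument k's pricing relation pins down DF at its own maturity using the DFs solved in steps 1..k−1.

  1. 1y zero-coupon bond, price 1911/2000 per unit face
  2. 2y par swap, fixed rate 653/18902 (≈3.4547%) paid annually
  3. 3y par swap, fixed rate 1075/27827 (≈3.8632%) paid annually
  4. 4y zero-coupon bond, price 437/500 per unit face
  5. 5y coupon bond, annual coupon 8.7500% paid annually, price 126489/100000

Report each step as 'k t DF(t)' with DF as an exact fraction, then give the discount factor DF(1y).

1 1 1911/2000
2 2 9347/10000
3 3 357/400
4 4 437/500
5 5 8689/10000
DF(1y) = 1911/2000 ≈ 0.955500

step 1 [1y] zero: DF = P = 1911/2000 ≈ 0.955500
step 2 [2y] swap r/1=653/18902: DF=(1 − 653/18902·(0.955500))/(1+653/18902) = 9347/10000 ≈ 0.934700
step 3 [3y] swap r/1=1075/27827: DF=(1 − 1075/27827·(0.955500+0.934700))/(1+1075/27827) = 357/400 ≈ 0.892500
step 4 [4y] zero: DF = P = 437/500 ≈ 0.874000
step 5 [5y] bond c/1=7/80: DF=(126489/100000 − 7/80·(0.955500+0.934700+0.892500+0.874000))/(1+7/80) = 8689/10000 ≈ 0.868900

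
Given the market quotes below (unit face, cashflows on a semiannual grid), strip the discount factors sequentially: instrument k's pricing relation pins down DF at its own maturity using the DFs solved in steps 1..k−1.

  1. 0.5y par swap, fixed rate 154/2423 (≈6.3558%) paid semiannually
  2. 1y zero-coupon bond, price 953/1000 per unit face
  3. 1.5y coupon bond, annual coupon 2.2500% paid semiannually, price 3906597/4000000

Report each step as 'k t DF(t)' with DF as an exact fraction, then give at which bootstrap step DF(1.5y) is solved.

1 1/2 2423/2500
2 1 953/1000
3 3/2 2361/2500
DF(1.5y) is solved at step 3

step 1 [0.5y] swap r/2=77/2423: DF=(1 − 77/2423·(0))/(1+77/2423) = 2423/2500 ≈ 0.969200
step 2 [1y] zero: DF = P = 953/1000 ≈ 0.953000
step 3 [1.5y] bond c/2=9/800: DF=(3906597/4000000 − 9/800·(0.969200+0.953000))/(1+9/800) = 2361/2500 ≈ 0.944400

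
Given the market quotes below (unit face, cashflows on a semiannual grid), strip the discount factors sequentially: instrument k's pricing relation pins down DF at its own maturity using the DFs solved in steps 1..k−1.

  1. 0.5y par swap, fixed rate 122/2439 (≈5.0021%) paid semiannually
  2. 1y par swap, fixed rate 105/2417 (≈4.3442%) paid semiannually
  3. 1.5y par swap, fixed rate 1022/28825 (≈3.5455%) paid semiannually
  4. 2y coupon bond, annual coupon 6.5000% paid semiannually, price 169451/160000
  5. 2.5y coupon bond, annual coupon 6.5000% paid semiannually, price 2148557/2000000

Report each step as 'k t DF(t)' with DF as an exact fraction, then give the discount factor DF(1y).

step 1 [0.5y] swap r/2=61/2439: DF=(1 − 61/2439·(0))/(1+61/2439) = 2439/2500 ≈ 0.975600
step 2 [1y] swap r/2=105/4834: DF=(1 − 105/4834·(0.975600))/(1+105/4834) = 479/500 ≈ 0.958000
step 3 [1.5y] swap r/2=511/28825: DF=(1 − 511/28825·(0.975600+0.958000))/(1+511/28825) = 9489/10000 ≈ 0.948900
step 4 [2y] bond c/2=13/400: DF=(169451/160000 − 13/400·(0.975600+0.958000+0.948900))/(1+13/400) = 187/200 ≈ 0.935000
step 5 [2.5y] bond c/2=13/400: DF=(2148557/2000000 − 13/400·(0.975600+0.958000+0.948900+0.935000))/(1+13/400) = 9203/10000 ≈ 0.920300

1 1/2 2439/2500
2 1 479/500
3 3/2 9489/10000
4 2 187/200
5 5/2 9203/10000
DF(1y) = 479/500 ≈ 0.958000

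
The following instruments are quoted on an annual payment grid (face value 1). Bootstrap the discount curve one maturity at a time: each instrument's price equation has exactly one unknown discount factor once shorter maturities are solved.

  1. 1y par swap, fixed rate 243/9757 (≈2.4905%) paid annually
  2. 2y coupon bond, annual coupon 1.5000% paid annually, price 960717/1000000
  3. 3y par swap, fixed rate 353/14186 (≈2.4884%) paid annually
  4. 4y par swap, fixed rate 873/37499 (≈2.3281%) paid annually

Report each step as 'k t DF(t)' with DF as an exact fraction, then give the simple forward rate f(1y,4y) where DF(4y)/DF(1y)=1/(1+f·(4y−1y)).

step 1 [1y] swap r/1=243/9757: DF=(1 − 243/9757·(0))/(1+243/9757) = 9757/10000 ≈ 0.975700
step 2 [2y] bond c/1=3/200: DF=(960717/1000000 − 3/200·(0.975700))/(1+3/200) = 9321/10000 ≈ 0.932100
step 3 [3y] swap r/1=353/14186: DF=(1 − 353/14186·(0.975700+0.932100))/(1+353/14186) = 4647/5000 ≈ 0.929400
step 4 [4y] swap r/1=873/37499: DF=(1 − 873/37499·(0.975700+0.932100+0.929400))/(1+873/37499) = 9127/10000 ≈ 0.912700

1 1 9757/10000
2 2 9321/10000
3 3 4647/5000
4 4 9127/10000
f(1y,4y) = ((9757/10000)/(9127/10000) − 1)/(3) = 210/9127 ≈ 2.3009%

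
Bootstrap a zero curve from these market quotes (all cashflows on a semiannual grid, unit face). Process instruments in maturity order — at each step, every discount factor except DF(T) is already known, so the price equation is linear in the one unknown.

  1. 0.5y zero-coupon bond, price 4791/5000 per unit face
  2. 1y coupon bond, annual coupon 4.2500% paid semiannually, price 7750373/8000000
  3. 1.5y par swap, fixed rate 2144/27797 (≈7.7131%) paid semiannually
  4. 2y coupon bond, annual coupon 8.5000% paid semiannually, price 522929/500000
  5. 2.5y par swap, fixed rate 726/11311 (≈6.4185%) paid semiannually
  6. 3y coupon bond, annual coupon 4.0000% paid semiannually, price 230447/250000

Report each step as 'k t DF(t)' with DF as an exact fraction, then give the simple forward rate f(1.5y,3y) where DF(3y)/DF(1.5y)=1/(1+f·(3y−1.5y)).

step 1 [0.5y] zero: DF = P = 4791/5000 ≈ 0.958200
step 2 [1y] bond c/2=17/800: DF=(7750373/8000000 − 17/800·(0.958200))/(1+17/800) = 9287/10000 ≈ 0.928700
step 3 [1.5y] swap r/2=1072/27797: DF=(1 − 1072/27797·(0.958200+0.928700))/(1+1072/27797) = 558/625 ≈ 0.892800
step 4 [2y] bond c/2=17/400: DF=(522929/500000 − 17/400·(0.958200+0.928700+0.892800))/(1+17/400) = 8899/10000 ≈ 0.889900
step 5 [2.5y] swap r/2=363/11311: DF=(1 − 363/11311·(0.958200+0.928700+0.892800+0.889900))/(1+363/11311) = 2137/2500 ≈ 0.854800
step 6 [3y] bond c/2=1/50: DF=(230447/250000 − 1/50·(0.958200+0.928700+0.892800+0.889900+0.854800))/(1+1/50) = 163/200 ≈ 0.815000

1 1/2 4791/5000
2 1 9287/10000
3 3/2 558/625
4 2 8899/10000
5 5/2 2137/2500
6 3 163/200
f(1.5y,3y) = ((558/625)/(163/200) − 1)/(3/2) = 778/12225 ≈ 6.3640%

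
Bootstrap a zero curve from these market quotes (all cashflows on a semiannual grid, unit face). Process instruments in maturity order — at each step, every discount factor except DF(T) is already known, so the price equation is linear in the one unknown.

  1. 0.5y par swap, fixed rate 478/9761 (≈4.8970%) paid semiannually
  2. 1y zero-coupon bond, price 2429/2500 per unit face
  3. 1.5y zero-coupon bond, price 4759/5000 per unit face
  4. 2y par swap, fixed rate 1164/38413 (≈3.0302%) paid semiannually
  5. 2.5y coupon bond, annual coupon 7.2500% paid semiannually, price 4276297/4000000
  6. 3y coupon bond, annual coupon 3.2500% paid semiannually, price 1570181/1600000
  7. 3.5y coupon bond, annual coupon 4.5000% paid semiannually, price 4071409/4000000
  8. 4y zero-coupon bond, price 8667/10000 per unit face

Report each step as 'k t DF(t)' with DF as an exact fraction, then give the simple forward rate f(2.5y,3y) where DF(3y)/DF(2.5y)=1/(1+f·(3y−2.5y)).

1 1/2 9761/10000
2 1 2429/2500
3 3/2 4759/5000
4 2 4709/5000
5 5/2 8973/10000
6 3 8899/10000
7 7/2 2179/2500
8 4 8667/10000
f(2.5y,3y) = ((8973/10000)/(8899/10000) − 1)/(1/2) = 148/8899 ≈ 1.6631%

step 1 [0.5y] swap r/2=239/9761: DF=(1 − 239/9761·(0))/(1+239/9761) = 9761/10000 ≈ 0.976100
step 2 [1y] zero: DF = P = 2429/2500 ≈ 0.971600
step 3 [1.5y] zero: DF = P = 4759/5000 ≈ 0.951800
step 4 [2y] swap r/2=582/38413: DF=(1 − 582/38413·(0.976100+0.971600+0.951800))/(1+582/38413) = 4709/5000 ≈ 0.941800
step 5 [2.5y] bond c/2=29/800: DF=(4276297/4000000 − 29/800·(0.976100+0.971600+0.951800+0.941800))/(1+29/800) = 8973/10000 ≈ 0.897300
step 6 [3y] bond c/2=13/800: DF=(1570181/1600000 − 13/800·(0.976100+0.971600+0.951800+0.941800+0.897300))/(1+13/800) = 8899/10000 ≈ 0.889900
step 7 [3.5y] bond c/2=9/400: DF=(4071409/4000000 − 9/400·(0.976100+0.971600+0.951800+0.941800+0.897300+0.889900))/(1+9/400) = 2179/2500 ≈ 0.871600
step 8 [4y] zero: DF = P = 8667/10000 ≈ 0.866700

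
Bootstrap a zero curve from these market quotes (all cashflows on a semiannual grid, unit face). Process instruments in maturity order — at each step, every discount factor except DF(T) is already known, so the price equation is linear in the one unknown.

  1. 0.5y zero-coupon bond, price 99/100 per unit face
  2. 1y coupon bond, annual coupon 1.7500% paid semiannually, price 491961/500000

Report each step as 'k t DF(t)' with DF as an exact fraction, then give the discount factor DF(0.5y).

step 1 [0.5y] zero: DF = P = 99/100 ≈ 0.990000
step 2 [1y] bond c/2=7/800: DF=(491961/500000 − 7/800·(0.990000))/(1+7/800) = 2417/2500 ≈ 0.966800

1 1/2 99/100
2 1 2417/2500
DF(0.5y) = 99/100 ≈ 0.990000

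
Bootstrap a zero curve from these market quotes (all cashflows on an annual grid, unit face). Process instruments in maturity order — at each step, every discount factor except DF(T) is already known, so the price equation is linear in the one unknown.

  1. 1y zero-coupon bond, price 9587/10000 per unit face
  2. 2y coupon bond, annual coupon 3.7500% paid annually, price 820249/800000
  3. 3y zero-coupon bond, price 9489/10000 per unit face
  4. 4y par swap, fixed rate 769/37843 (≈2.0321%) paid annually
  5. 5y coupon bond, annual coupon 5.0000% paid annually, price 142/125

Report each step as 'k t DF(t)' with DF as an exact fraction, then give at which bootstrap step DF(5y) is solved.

step 1 [1y] zero: DF = P = 9587/10000 ≈ 0.958700
step 2 [2y] bond c/1=3/80: DF=(820249/800000 − 3/80·(0.958700))/(1+3/80) = 596/625 ≈ 0.953600
step 3 [3y] zero: DF = P = 9489/10000 ≈ 0.948900
step 4 [4y] swap r/1=769/37843: DF=(1 − 769/37843·(0.958700+0.953600+0.948900))/(1+769/37843) = 9231/10000 ≈ 0.923100
step 5 [5y] bond c/1=1/20: DF=(142/125 − 1/20·(0.958700+0.953600+0.948900+0.923100))/(1+1/20) = 9017/10000 ≈ 0.901700

1 1 9587/10000
2 2 596/625
3 3 9489/10000
4 4 9231/10000
5 5 9017/10000
DF(5y) is solved at step 5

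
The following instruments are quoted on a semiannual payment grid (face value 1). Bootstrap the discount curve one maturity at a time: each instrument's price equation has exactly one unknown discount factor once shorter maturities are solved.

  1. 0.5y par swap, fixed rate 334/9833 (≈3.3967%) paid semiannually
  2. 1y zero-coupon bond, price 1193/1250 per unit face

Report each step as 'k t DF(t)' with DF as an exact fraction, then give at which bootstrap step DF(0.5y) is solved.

step 1 [0.5y] swap r/2=167/9833: DF=(1 − 167/9833·(0))/(1+167/9833) = 9833/10000 ≈ 0.983300
step 2 [1y] zero: DF = P = 1193/1250 ≈ 0.954400

1 1/2 9833/10000
2 1 1193/1250
DF(0.5y) is solved at step 1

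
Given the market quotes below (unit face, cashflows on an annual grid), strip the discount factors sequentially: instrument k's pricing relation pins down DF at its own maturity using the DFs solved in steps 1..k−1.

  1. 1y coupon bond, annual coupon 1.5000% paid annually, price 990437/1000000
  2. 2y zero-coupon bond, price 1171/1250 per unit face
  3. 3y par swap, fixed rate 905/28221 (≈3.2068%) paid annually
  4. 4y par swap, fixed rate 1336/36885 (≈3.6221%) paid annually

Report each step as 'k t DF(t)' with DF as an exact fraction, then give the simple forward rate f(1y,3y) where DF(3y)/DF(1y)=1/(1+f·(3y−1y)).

1 1 4879/5000
2 2 1171/1250
3 3 1819/2000
4 4 1083/1250
f(1y,3y) = ((4879/5000)/(1819/2000) − 1)/(2) = 39/1070 ≈ 3.6449%

step 1 [1y] bond c/1=3/200: DF=(990437/1000000 − 3/200·(0))/(1+3/200) = 4879/5000 ≈ 0.975800
step 2 [2y] zero: DF = P = 1171/1250 ≈ 0.936800
step 3 [3y] swap r/1=905/28221: DF=(1 − 905/28221·(0.975800+0.936800))/(1+905/28221) = 1819/2000 ≈ 0.909500
step 4 [4y] swap r/1=1336/36885: DF=(1 − 1336/36885·(0.975800+0.936800+0.909500))/(1+1336/36885) = 1083/1250 ≈ 0.866400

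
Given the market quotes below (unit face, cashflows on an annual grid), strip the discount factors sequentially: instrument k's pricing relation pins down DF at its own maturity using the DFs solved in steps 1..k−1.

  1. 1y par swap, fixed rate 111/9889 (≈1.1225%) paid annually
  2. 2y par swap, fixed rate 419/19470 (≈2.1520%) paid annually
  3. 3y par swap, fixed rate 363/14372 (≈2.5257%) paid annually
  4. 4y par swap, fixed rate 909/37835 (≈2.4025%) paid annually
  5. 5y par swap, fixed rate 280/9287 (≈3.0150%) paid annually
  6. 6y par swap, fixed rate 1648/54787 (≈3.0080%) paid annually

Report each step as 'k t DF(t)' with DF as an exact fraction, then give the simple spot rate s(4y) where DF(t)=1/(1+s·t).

step 1 [1y] swap r/1=111/9889: DF=(1 − 111/9889·(0))/(1+111/9889) = 9889/10000 ≈ 0.988900
step 2 [2y] swap r/1=419/19470: DF=(1 − 419/19470·(0.988900))/(1+419/19470) = 9581/10000 ≈ 0.958100
step 3 [3y] swap r/1=363/14372: DF=(1 − 363/14372·(0.988900+0.958100))/(1+363/14372) = 4637/5000 ≈ 0.927400
step 4 [4y] swap r/1=909/37835: DF=(1 − 909/37835·(0.988900+0.958100+0.927400))/(1+909/37835) = 9091/10000 ≈ 0.909100
step 5 [5y] swap r/1=280/9287: DF=(1 − 280/9287·(0.988900+0.958100+0.927400+0.909100))/(1+280/9287) = 43/50 ≈ 0.860000
step 6 [6y] swap r/1=1648/54787: DF=(1 − 1648/54787·(0.988900+0.958100+0.927400+0.909100+0.860000))/(1+1648/54787) = 522/625 ≈ 0.835200

1 1 9889/10000
2 2 9581/10000
3 3 4637/5000
4 4 9091/10000
5 5 43/50
6 6 522/625
s(4y) = (1/(9091/10000) − 1)/(4) = 909/36364 ≈ 2.4997%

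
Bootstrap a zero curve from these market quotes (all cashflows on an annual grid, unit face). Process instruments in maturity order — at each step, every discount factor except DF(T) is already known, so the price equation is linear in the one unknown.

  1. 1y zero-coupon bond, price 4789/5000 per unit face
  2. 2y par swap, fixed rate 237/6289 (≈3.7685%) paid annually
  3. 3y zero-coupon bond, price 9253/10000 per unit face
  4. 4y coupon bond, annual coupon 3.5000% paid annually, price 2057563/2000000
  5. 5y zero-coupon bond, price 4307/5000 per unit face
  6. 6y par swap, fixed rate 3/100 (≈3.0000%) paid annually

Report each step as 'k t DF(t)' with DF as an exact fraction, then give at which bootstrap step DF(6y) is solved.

step 1 [1y] zero: DF = P = 4789/5000 ≈ 0.957800
step 2 [2y] swap r/1=237/6289: DF=(1 − 237/6289·(0.957800))/(1+237/6289) = 9289/10000 ≈ 0.928900
step 3 [3y] zero: DF = P = 9253/10000 ≈ 0.925300
step 4 [4y] bond c/1=7/200: DF=(2057563/2000000 − 7/200·(0.957800+0.928900+0.925300))/(1+7/200) = 8989/10000 ≈ 0.898900
step 5 [5y] zero: DF = P = 4307/5000 ≈ 0.861400
step 6 [6y] swap r/1=3/100: DF=(1 − 3/100·(0.957800+0.928900+0.925300+0.898900+0.861400))/(1+3/100) = 8377/10000 ≈ 0.837700

1 1 4789/5000
2 2 9289/10000
3 3 9253/10000
4 4 8989/10000
5 5 4307/5000
6 6 8377/10000
DF(6y) is solved at step 6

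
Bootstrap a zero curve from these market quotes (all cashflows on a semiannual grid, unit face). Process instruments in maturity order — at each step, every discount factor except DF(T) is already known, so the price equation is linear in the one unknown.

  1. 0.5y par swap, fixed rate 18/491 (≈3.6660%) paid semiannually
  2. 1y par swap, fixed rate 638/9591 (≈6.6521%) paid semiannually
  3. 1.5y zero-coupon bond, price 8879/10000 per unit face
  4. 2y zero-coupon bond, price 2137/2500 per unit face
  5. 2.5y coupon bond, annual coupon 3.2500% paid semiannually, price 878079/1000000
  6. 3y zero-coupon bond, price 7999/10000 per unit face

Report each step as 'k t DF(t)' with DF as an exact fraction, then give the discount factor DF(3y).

step 1 [0.5y] swap r/2=9/491: DF=(1 − 9/491·(0))/(1+9/491) = 491/500 ≈ 0.982000
step 2 [1y] swap r/2=319/9591: DF=(1 − 319/9591·(0.982000))/(1+319/9591) = 4681/5000 ≈ 0.936200
step 3 [1.5y] zero: DF = P = 8879/10000 ≈ 0.887900
step 4 [2y] zero: DF = P = 2137/2500 ≈ 0.854800
step 5 [2.5y] bond c/2=13/800: DF=(878079/1000000 − 13/800·(0.982000+0.936200+0.887900+0.854800))/(1+13/800) = 1611/2000 ≈ 0.805500
step 6 [3y] zero: DF = P = 7999/10000 ≈ 0.799900

1 1/2 491/500
2 1 4681/5000
3 3/2 8879/10000
4 2 2137/2500
5 5/2 1611/2000
6 3 7999/10000
DF(3y) = 7999/10000 ≈ 0.799900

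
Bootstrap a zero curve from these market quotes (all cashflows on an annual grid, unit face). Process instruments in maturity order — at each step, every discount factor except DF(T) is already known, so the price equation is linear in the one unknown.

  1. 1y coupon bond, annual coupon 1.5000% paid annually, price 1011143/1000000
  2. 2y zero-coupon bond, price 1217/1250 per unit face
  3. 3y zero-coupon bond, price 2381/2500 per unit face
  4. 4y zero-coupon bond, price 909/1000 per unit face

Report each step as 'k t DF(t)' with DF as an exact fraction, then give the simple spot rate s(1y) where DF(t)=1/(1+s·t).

1 1 4981/5000
2 2 1217/1250
3 3 2381/2500
4 4 909/1000
s(1y) = (1/(4981/5000) − 1)/(1) = 19/4981 ≈ 0.3814%

step 1 [1y] bond c/1=3/200: DF=(1011143/1000000 − 3/200·(0))/(1+3/200) = 4981/5000 ≈ 0.996200
step 2 [2y] zero: DF = P = 1217/1250 ≈ 0.973600
step 3 [3y] zero: DF = P = 2381/2500 ≈ 0.952400
step 4 [4y] zero: DF = P = 909/1000 ≈ 0.909000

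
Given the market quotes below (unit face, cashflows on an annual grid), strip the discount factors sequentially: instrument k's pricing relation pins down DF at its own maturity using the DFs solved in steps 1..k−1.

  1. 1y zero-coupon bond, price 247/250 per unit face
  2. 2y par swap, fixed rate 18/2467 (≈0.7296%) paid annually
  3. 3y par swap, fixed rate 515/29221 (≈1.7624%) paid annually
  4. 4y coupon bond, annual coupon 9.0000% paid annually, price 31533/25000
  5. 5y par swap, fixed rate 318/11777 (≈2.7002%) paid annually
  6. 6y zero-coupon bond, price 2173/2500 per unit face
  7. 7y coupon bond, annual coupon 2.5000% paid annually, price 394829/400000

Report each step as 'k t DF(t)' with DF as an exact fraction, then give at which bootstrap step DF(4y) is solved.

step 1 [1y] zero: DF = P = 247/250 ≈ 0.988000
step 2 [2y] swap r/1=18/2467: DF=(1 − 18/2467·(0.988000))/(1+18/2467) = 616/625 ≈ 0.985600
step 3 [3y] swap r/1=515/29221: DF=(1 − 515/29221·(0.988000+0.985600))/(1+515/29221) = 1897/2000 ≈ 0.948500
step 4 [4y] bond c/1=9/100: DF=(31533/25000 − 9/100·(0.988000+0.985600+0.948500))/(1+9/100) = 9159/10000 ≈ 0.915900
step 5 [5y] swap r/1=318/11777: DF=(1 − 318/11777·(0.988000+0.985600+0.948500+0.915900))/(1+318/11777) = 1091/1250 ≈ 0.872800
step 6 [6y] zero: DF = P = 2173/2500 ≈ 0.869200
step 7 [7y] bond c/1=1/40: DF=(394829/400000 − 1/40·(0.988000+0.985600+0.948500+0.915900+0.872800+0.869200))/(1+1/40) = 8269/10000 ≈ 0.826900

1 1 247/250
2 2 616/625
3 3 1897/2000
4 4 9159/10000
5 5 1091/1250
6 6 2173/2500
7 7 8269/10000
DF(4y) is solved at step 4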